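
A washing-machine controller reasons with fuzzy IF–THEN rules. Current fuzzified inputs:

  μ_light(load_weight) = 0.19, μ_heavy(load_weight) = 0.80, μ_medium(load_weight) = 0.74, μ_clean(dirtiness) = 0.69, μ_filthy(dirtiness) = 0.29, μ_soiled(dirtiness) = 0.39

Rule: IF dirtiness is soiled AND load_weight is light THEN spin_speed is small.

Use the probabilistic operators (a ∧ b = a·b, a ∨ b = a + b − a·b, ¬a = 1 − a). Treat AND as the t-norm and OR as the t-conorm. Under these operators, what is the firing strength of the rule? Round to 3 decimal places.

0.074

firing strength: soiled=0.39, light=0.19; AND[a·b] → w = 0.0741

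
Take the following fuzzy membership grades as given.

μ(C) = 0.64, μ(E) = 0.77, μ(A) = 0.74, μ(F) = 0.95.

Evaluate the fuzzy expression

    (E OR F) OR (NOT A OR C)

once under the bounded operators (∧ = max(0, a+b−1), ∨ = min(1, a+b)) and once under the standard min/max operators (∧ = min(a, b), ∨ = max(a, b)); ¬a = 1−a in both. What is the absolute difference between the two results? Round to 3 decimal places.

Under bounded:
  E OR F = min(1, a+b) on (0.77, 0.95) = 1.00
  NOT A = 1 − 0.74 = 0.26
  NOT A OR C = min(1, a+b) on (0.26, 0.64) = 0.90
  (E OR F) OR (NOT A OR C) = min(1, a+b) on (1.00, 0.90) = 1.00
  → value = 1.0000
Under standard min/max:
  E OR F = max(a, b) on (0.77, 0.95) = 0.95
  NOT A = 1 − 0.74 = 0.26
  NOT A OR C = max(a, b) on (0.26, 0.64) = 0.64
  (E OR F) OR (NOT A OR C) = max(a, b) on (0.95, 0.64) = 0.95
  → value = 0.9500
|1.0000 − 0.9500| = 0.050

0.050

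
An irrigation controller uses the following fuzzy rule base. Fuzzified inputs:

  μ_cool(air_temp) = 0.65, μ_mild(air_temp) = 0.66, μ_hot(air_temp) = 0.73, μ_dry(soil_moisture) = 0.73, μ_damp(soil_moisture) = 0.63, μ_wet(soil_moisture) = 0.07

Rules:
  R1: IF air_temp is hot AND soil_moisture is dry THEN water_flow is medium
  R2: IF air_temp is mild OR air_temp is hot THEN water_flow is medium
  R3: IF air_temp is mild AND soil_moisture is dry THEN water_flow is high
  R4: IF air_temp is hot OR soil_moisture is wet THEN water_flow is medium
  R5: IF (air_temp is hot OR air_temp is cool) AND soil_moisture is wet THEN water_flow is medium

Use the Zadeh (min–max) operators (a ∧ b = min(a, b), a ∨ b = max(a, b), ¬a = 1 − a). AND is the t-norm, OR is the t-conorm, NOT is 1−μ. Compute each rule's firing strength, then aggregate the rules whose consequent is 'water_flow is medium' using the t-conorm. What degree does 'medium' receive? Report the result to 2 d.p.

R1: hot=0.73, dry=0.73; AND[min(a, b)] → w = 0.73
R2: mild=0.66, hot=0.73; OR[max(a, b)] → w = 0.73
R3: mild=0.66, dry=0.73; AND[min(a, b)] → w = 0.66
R4: hot=0.73, wet=0.07; OR[max(a, b)] → w = 0.73
R5: (hot=0.73 OR cool=0.65) = 0.73; AND[min(a, b)] with wet=0.07 → w = 0.07
Rules with consequent 'medium': {R1, R2, R4, R5} → strengths 0.73, 0.73, 0.73, 0.07
Aggregate via t-conorm [max(a, b)]: 0.73

0.73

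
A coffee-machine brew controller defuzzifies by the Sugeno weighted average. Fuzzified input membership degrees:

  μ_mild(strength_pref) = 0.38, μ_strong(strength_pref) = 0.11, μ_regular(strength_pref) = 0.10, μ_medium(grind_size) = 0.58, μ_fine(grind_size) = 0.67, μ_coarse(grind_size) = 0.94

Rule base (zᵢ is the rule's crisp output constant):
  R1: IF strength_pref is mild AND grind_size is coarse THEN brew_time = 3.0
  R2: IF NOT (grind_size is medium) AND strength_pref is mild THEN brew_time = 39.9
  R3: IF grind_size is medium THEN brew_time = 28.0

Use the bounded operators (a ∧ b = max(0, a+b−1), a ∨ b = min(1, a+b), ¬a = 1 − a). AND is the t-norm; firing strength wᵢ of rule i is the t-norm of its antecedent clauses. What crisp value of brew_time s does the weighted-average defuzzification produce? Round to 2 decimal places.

19.11

R1 (z=3.0): mild=0.38, coarse=0.94; AND[max(0, a+b−1)] → w = 0.32
R2 (z=39.9): ¬medium=1−0.58=0.42, mild=0.38; AND[max(0, a+b−1)] → w = 0.00
R3 (z=28.0): medium=0.58 → w = 0.58
Weighted average = (0.32·3.0 + 0.00·39.9 + 0.58·28.0) / (0.32 + 0.00 + 0.58)
  = 17.2000 / 0.9000 = 19.11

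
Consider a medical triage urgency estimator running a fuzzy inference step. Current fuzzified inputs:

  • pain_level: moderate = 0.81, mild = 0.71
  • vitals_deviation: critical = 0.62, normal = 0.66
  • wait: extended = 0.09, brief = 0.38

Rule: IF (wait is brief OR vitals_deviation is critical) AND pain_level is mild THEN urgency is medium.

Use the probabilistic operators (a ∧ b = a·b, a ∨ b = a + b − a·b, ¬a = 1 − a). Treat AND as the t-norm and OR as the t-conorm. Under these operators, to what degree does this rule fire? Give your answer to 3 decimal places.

0.543

firing strength: (brief=0.38 OR critical=0.62) = 0.7644; AND[a·b] with mild=0.71 → w = 0.5427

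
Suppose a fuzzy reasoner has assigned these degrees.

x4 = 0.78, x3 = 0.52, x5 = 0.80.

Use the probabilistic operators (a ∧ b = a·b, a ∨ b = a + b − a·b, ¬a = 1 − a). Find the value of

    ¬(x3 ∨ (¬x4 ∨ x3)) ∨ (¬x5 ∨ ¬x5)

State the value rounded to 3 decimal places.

¬x4 = 1 − 0.7800 = 0.2200
¬x4 ∨ x3 = a + b − a·b on (0.2200, 0.5200) = 0.6256
x3 ∨ (¬x4 ∨ x3) = a + b − a·b on (0.5200, 0.6256) = 0.8203
¬(x3 ∨ (¬x4 ∨ x3)) = 1 − 0.8203 = 0.1797
¬x5 = 1 − 0.8000 = 0.2000
¬x5 = 1 − 0.8000 = 0.2000
¬x5 ∨ ¬x5 = a + b − a·b on (0.2000, 0.2000) = 0.3600
¬(x3 ∨ (¬x4 ∨ x3)) ∨ (¬x5 ∨ ¬x5) = a + b − a·b on (0.1797, 0.3600) = 0.4750

0.475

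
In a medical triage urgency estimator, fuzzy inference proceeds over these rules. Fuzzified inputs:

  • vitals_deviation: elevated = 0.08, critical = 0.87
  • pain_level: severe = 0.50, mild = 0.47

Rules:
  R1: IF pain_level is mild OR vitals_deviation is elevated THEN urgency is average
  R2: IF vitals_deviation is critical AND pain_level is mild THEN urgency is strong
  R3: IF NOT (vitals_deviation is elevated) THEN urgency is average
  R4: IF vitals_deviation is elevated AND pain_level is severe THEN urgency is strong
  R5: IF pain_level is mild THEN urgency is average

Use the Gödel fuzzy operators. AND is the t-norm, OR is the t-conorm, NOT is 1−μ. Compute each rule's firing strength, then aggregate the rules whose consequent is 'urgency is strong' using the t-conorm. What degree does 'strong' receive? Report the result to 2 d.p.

R1: mild=0.47, elevated=0.08; OR[max(a, b)] → w = 0.47
R2: critical=0.87, mild=0.47; AND[min(a, b)] → w = 0.47
R3: ¬elevated=1−0.08=0.92 → w = 0.92
R4: elevated=0.08, severe=0.50; AND[min(a, b)] → w = 0.08
R5: mild=0.47 → w = 0.47
Rules with consequent 'strong': {R2, R4} → strengths 0.47, 0.08
Aggregate via t-conorm [max(a, b)]: 0.47

0.47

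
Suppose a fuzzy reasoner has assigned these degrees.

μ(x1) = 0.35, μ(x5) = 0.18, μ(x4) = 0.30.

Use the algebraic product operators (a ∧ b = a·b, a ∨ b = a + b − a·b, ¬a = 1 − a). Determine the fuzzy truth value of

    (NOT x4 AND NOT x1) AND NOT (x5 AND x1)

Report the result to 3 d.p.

NOT x4 = 1 − 0.3000 = 0.7000
NOT x1 = 1 − 0.3500 = 0.6500
NOT x4 AND NOT x1 = a·b on (0.7000, 0.6500) = 0.4550
x5 AND x1 = a·b on (0.1800, 0.3500) = 0.0630
NOT (x5 AND x1) = 1 − 0.0630 = 0.9370
(NOT x4 AND NOT x1) AND NOT (x5 AND x1) = a·b on (0.4550, 0.9370) = 0.4263

0.426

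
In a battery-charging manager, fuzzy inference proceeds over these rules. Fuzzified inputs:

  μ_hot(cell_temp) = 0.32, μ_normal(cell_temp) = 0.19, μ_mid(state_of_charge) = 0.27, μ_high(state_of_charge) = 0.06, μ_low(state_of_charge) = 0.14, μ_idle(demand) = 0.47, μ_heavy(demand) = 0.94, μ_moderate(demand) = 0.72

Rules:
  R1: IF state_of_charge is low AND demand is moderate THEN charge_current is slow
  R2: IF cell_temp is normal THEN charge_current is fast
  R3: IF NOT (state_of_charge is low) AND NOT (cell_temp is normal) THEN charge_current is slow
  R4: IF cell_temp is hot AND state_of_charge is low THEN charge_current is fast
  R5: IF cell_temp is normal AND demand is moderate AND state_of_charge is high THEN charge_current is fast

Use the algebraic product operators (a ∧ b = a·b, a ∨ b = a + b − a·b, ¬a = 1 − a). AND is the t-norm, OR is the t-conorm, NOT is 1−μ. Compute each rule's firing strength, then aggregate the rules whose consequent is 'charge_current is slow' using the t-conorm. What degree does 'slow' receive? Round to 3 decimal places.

0.727

R1: low=0.14, moderate=0.72; AND[a·b] → w = 0.1008
R2: normal=0.19 → w = 0.1900
R3: ¬low=1−0.14=0.86, ¬normal=1−0.19=0.81; AND[a·b] → w = 0.6966
R4: hot=0.32, low=0.14; AND[a·b] → w = 0.0448
R5: normal=0.19, moderate=0.72, high=0.06; AND[a·b] → w = 0.0082
Rules with consequent 'slow': {R1, R3} → strengths 0.1008, 0.6966
Aggregate via t-conorm [a + b − a·b]: 0.7272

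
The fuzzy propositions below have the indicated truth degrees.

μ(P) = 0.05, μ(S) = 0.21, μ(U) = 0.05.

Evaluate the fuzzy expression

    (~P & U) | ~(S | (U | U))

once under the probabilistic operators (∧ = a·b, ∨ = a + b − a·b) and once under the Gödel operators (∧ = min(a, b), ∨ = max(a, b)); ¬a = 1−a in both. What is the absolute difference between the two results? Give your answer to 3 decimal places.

Under probabilistic:
  ~P = 1 − 0.0500 = 0.9500
  ~P & U = a·b on (0.9500, 0.0500) = 0.0475
  U | U = a + b − a·b on (0.0500, 0.0500) = 0.0975
  S | (U | U) = a + b − a·b on (0.2100, 0.0975) = 0.2870
  ~(S | (U | U)) = 1 − 0.2870 = 0.7130
  (~P & U) | ~(S | (U | U)) = a + b − a·b on (0.0475, 0.7130) = 0.7266
  → value = 0.7266
Under Gödel:
  ~P = 1 − 0.05 = 0.95
  ~P & U = min(a, b) on (0.95, 0.05) = 0.05
  U | U = max(a, b) on (0.05, 0.05) = 0.05
  S | (U | U) = max(a, b) on (0.21, 0.05) = 0.21
  ~(S | (U | U)) = 1 − 0.21 = 0.79
  (~P & U) | ~(S | (U | U)) = max(a, b) on (0.05, 0.79) = 0.79
  → value = 0.7900
|0.7266 − 0.7900| = 0.063

0.063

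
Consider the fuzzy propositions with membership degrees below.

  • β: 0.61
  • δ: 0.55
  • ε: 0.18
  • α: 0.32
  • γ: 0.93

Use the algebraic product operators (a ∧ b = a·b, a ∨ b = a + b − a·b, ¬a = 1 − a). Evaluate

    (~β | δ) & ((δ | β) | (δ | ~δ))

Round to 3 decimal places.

~β = 1 − 0.6100 = 0.3900
~β | δ = a + b − a·b on (0.3900, 0.5500) = 0.7255
δ | β = a + b − a·b on (0.5500, 0.6100) = 0.8245
~δ = 1 − 0.5500 = 0.4500
δ | ~δ = a + b − a·b on (0.5500, 0.4500) = 0.7525
(δ | β) | (δ | ~δ) = a + b − a·b on (0.8245, 0.7525) = 0.9566
(~β | δ) & ((δ | β) | (δ | ~δ)) = a·b on (0.7255, 0.9566) = 0.6940

0.694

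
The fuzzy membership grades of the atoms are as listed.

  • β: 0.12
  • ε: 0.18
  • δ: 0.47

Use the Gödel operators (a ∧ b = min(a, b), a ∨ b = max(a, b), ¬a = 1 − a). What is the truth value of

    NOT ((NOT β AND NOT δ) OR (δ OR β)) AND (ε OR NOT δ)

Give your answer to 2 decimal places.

0.47

NOT β = 1 − 0.12 = 0.88
NOT δ = 1 − 0.47 = 0.53
NOT β AND NOT δ = min(a, b) on (0.88, 0.53) = 0.53
δ OR β = max(a, b) on (0.47, 0.12) = 0.47
(NOT β AND NOT δ) OR (δ OR β) = max(a, b) on (0.53, 0.47) = 0.53
NOT ((NOT β AND NOT δ) OR (δ OR β)) = 1 − 0.53 = 0.47
NOT δ = 1 − 0.47 = 0.53
ε OR NOT δ = max(a, b) on (0.18, 0.53) = 0.53
NOT ((NOT β AND NOT δ) OR (δ OR β)) AND (ε OR NOT δ) = min(a, b) on (0.47, 0.53) = 0.47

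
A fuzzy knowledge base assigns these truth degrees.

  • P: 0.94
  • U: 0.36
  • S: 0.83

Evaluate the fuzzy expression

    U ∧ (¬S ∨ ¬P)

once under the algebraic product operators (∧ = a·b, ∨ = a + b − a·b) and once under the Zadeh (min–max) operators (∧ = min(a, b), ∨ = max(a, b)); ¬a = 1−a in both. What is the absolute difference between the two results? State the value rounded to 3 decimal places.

Under algebraic product:
  ¬S = 1 − 0.8300 = 0.1700
  ¬P = 1 − 0.9400 = 0.0600
  ¬S ∨ ¬P = a + b − a·b on (0.1700, 0.0600) = 0.2198
  U ∧ (¬S ∨ ¬P) = a·b on (0.3600, 0.2198) = 0.0791
  → value = 0.0791
Under Zadeh (min–max):
  ¬S = 1 − 0.83 = 0.17
  ¬P = 1 − 0.94 = 0.06
  ¬S ∨ ¬P = max(a, b) on (0.17, 0.06) = 0.17
  U ∧ (¬S ∨ ¬P) = min(a, b) on (0.36, 0.17) = 0.17
  → value = 0.1700
|0.0791 − 0.1700| = 0.091

0.091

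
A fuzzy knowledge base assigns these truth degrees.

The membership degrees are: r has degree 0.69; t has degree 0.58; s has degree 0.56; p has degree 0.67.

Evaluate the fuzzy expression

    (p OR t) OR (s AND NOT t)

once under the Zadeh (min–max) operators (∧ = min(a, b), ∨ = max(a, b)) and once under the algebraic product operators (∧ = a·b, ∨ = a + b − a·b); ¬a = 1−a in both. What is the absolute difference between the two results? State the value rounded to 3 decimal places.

0.224

Under Zadeh (min–max):
  p OR t = max(a, b) on (0.67, 0.58) = 0.67
  NOT t = 1 − 0.58 = 0.42
  s AND NOT t = min(a, b) on (0.56, 0.42) = 0.42
  (p OR t) OR (s AND NOT t) = max(a, b) on (0.67, 0.42) = 0.67
  → value = 0.6700
Under algebraic product:
  p OR t = a + b − a·b on (0.6700, 0.5800) = 0.8614
  NOT t = 1 − 0.5800 = 0.4200
  s AND NOT t = a·b on (0.5600, 0.4200) = 0.2352
  (p OR t) OR (s AND NOT t) = a + b − a·b on (0.8614, 0.2352) = 0.8940
  → value = 0.8940
|0.6700 − 0.8940| = 0.224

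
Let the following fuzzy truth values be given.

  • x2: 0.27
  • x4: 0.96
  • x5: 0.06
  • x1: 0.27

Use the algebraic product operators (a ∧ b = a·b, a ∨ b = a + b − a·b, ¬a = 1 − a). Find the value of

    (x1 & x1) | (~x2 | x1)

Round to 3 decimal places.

x1 & x1 = a·b on (0.2700, 0.2700) = 0.0729
~x2 = 1 − 0.2700 = 0.7300
~x2 | x1 = a + b − a·b on (0.7300, 0.2700) = 0.8029
(x1 & x1) | (~x2 | x1) = a + b − a·b on (0.0729, 0.8029) = 0.8173

0.817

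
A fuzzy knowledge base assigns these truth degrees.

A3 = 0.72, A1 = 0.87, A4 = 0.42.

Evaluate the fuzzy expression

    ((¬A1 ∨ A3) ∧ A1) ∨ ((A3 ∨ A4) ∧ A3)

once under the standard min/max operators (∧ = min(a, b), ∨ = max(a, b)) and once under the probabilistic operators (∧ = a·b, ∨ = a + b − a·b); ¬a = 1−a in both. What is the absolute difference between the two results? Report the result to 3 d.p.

Under standard min/max:
  ¬A1 = 1 − 0.87 = 0.13
  ¬A1 ∨ A3 = max(a, b) on (0.13, 0.72) = 0.72
  (¬A1 ∨ A3) ∧ A1 = min(a, b) on (0.72, 0.87) = 0.72
  A3 ∨ A4 = max(a, b) on (0.72, 0.42) = 0.72
  (A3 ∨ A4) ∧ A3 = min(a, b) on (0.72, 0.72) = 0.72
  ((¬A1 ∨ A3) ∧ A1) ∨ ((A3 ∨ A4) ∧ A3) = max(a, b) on (0.72, 0.72) = 0.72
  → value = 0.7200
Under probabilistic:
  ¬A1 = 1 − 0.8700 = 0.1300
  ¬A1 ∨ A3 = a + b − a·b on (0.1300, 0.7200) = 0.7564
  (¬A1 ∨ A3) ∧ A1 = a·b on (0.7564, 0.8700) = 0.6581
  A3 ∨ A4 = a + b − a·b on (0.7200, 0.4200) = 0.8376
  (A3 ∨ A4) ∧ A3 = a·b on (0.8376, 0.7200) = 0.6031
  ((¬A1 ∨ A3) ∧ A1) ∨ ((A3 ∨ A4) ∧ A3) = a + b − a·b on (0.6581, 0.6031) = 0.8643
  → value = 0.8643
|0.7200 − 0.8643| = 0.144

0.144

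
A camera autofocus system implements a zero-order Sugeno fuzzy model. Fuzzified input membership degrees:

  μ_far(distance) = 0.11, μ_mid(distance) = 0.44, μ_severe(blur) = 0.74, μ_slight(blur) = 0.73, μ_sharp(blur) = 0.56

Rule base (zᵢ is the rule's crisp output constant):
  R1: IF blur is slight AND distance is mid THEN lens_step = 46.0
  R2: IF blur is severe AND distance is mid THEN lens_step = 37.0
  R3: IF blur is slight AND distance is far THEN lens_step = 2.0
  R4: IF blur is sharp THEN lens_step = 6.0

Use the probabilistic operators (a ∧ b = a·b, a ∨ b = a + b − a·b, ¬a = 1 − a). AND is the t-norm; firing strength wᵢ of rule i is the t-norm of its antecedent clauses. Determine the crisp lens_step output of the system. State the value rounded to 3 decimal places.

23.575

R1 (z=46.0): slight=0.73, mid=0.44; AND[a·b] → w = 0.3212
R2 (z=37.0): severe=0.74, mid=0.44; AND[a·b] → w = 0.3256
R3 (z=2.0): slight=0.73, far=0.11; AND[a·b] → w = 0.0803
R4 (z=6.0): sharp=0.56 → w = 0.5600
Weighted average = (0.3212·46.0 + 0.3256·37.0 + 0.0803·2.0 + 0.5600·6.0) / (0.3212 + 0.3256 + 0.0803 + 0.5600)
  = 30.3430 / 1.2871 = 23.575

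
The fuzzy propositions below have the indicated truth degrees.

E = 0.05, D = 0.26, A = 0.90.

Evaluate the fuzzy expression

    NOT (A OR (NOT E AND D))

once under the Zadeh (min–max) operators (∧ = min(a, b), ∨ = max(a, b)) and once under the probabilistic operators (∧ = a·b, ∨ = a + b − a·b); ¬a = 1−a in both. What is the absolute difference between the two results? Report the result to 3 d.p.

0.025

Under Zadeh (min–max):
  NOT E = 1 − 0.05 = 0.95
  NOT E AND D = min(a, b) on (0.95, 0.26) = 0.26
  A OR (NOT E AND D) = max(a, b) on (0.90, 0.26) = 0.90
  NOT (A OR (NOT E AND D)) = 1 − 0.90 = 0.10
  → value = 0.1000
Under probabilistic:
  NOT E = 1 − 0.0500 = 0.9500
  NOT E AND D = a·b on (0.9500, 0.2600) = 0.2470
  A OR (NOT E AND D) = a + b − a·b on (0.9000, 0.2470) = 0.9247
  NOT (A OR (NOT E AND D)) = 1 − 0.9247 = 0.0753
  → value = 0.0753
|0.1000 − 0.0753| = 0.025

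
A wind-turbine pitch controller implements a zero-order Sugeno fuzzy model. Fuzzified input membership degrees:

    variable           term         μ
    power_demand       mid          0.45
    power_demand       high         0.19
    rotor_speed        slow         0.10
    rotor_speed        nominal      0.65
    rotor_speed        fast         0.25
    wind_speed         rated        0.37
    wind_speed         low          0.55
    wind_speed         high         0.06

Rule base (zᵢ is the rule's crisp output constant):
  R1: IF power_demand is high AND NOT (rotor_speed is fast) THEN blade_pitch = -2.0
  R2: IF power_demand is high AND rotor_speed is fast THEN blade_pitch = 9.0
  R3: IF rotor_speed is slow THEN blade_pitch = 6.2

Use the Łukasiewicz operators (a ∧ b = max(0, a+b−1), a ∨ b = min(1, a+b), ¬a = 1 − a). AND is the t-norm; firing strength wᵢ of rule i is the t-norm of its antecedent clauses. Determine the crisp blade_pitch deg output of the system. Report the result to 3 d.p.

6.200

R1 (z=-2.0): high=0.19, ¬fast=1−0.25=0.75; AND[max(0, a+b−1)] → w = 0.00
R2 (z=9.0): high=0.19, fast=0.25; AND[max(0, a+b−1)] → w = 0.00
R3 (z=6.2): slow=0.10 → w = 0.10
Weighted average = (0.00·-2.0 + 0.00·9.0 + 0.10·6.2) / (0.00 + 0.00 + 0.10)
  = 0.6200 / 0.1000 = 6.200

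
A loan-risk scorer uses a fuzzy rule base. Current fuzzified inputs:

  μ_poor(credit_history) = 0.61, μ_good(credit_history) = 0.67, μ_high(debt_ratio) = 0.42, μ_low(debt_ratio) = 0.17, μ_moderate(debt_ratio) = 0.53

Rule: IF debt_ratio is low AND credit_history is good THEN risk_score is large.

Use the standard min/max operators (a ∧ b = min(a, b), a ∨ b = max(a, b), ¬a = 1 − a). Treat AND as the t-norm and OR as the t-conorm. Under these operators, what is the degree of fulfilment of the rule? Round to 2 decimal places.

0.17

firing strength: low=0.17, good=0.67; AND[min(a, b)] → w = 0.17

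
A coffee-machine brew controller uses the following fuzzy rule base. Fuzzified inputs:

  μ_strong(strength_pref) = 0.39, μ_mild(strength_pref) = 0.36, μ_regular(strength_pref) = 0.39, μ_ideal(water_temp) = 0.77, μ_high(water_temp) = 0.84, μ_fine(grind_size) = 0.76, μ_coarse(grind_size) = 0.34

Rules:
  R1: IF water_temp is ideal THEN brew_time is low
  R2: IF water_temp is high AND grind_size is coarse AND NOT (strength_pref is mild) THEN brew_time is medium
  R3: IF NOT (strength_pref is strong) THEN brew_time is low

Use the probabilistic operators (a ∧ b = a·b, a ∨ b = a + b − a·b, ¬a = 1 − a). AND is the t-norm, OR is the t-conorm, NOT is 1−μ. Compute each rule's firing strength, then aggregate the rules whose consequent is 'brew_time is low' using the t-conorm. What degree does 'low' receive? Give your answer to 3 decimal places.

0.910

R1: ideal=0.77 → w = 0.7700
R2: high=0.84, coarse=0.34, ¬mild=1−0.36=0.64; AND[a·b] → w = 0.1828
R3: ¬strong=1−0.39=0.61 → w = 0.6100
Rules with consequent 'low': {R1, R3} → strengths 0.7700, 0.6100
Aggregate via t-conorm [a + b − a·b]: 0.9103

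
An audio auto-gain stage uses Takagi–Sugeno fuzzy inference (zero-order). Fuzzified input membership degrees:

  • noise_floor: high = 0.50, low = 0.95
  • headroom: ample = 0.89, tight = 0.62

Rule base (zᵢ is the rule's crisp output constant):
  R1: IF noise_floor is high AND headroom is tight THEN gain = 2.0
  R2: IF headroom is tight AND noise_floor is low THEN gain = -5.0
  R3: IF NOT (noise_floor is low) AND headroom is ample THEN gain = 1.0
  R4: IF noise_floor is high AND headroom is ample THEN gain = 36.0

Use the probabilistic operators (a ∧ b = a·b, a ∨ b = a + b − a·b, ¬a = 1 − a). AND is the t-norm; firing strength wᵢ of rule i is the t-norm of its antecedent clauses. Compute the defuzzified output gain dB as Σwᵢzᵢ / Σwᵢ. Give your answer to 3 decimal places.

R1 (z=2.0): high=0.50, tight=0.62; AND[a·b] → w = 0.3100
R2 (z=-5.0): tight=0.62, low=0.95; AND[a·b] → w = 0.5890
R3 (z=1.0): ¬low=1−0.95=0.05, ample=0.89; AND[a·b] → w = 0.0445
R4 (z=36.0): high=0.50, ample=0.89; AND[a·b] → w = 0.4450
Weighted average = (0.3100·2.0 + 0.5890·-5.0 + 0.0445·1.0 + 0.4450·36.0) / (0.3100 + 0.5890 + 0.0445 + 0.4450)
  = 13.7395 / 1.3885 = 9.895

9.895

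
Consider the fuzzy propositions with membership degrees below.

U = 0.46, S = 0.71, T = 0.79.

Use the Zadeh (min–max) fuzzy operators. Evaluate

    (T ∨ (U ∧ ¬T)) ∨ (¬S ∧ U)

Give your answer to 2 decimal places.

¬T = 1 − 0.79 = 0.21
U ∧ ¬T = min(a, b) on (0.46, 0.21) = 0.21
T ∨ (U ∧ ¬T) = max(a, b) on (0.79, 0.21) = 0.79
¬S = 1 − 0.71 = 0.29
¬S ∧ U = min(a, b) on (0.29, 0.46) = 0.29
(T ∨ (U ∧ ¬T)) ∨ (¬S ∧ U) = max(a, b) on (0.79, 0.29) = 0.79

0.79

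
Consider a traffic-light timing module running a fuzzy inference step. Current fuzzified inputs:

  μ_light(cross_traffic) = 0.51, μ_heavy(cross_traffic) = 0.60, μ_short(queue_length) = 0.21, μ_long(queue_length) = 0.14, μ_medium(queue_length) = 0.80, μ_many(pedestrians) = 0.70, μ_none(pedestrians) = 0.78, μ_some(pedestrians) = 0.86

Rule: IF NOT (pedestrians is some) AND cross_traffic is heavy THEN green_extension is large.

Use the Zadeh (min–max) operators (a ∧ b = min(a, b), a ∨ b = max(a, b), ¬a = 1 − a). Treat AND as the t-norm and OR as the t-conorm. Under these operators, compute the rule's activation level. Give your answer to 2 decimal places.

firing strength: ¬some=1−0.86=0.14, heavy=0.60; AND[min(a, b)] → w = 0.14

0.14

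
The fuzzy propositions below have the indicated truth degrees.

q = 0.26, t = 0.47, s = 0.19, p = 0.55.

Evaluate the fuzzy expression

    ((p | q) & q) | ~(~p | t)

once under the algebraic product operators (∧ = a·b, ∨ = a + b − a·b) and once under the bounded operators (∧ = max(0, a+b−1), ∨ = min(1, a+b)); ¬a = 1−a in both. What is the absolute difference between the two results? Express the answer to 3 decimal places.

0.264

Under algebraic product:
  p | q = a + b − a·b on (0.5500, 0.2600) = 0.6670
  (p | q) & q = a·b on (0.6670, 0.2600) = 0.1734
  ~p = 1 − 0.5500 = 0.4500
  ~p | t = a + b − a·b on (0.4500, 0.4700) = 0.7085
  ~(~p | t) = 1 − 0.7085 = 0.2915
  ((p | q) & q) | ~(~p | t) = a + b − a·b on (0.1734, 0.2915) = 0.4144
  → value = 0.4144
Under bounded:
  p | q = min(1, a+b) on (0.55, 0.26) = 0.81
  (p | q) & q = max(0, a+b−1) on (0.81, 0.26) = 0.07
  ~p = 1 − 0.55 = 0.45
  ~p | t = min(1, a+b) on (0.45, 0.47) = 0.92
  ~(~p | t) = 1 − 0.92 = 0.08
  ((p | q) & q) | ~(~p | t) = min(1, a+b) on (0.07, 0.08) = 0.15
  → value = 0.1500
|0.4144 − 0.1500| = 0.264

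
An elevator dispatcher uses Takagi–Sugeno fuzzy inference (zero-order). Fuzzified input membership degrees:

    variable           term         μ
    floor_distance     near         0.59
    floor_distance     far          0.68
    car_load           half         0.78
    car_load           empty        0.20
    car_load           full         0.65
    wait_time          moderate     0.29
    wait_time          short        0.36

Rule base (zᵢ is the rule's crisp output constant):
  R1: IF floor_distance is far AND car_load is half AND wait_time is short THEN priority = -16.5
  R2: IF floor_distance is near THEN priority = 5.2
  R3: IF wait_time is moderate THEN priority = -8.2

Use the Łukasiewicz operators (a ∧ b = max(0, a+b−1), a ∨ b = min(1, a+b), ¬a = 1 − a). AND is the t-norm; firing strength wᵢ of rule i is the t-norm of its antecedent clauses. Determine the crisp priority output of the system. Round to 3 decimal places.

0.784

R1 (z=-16.5): far=0.68, half=0.78, short=0.36; AND[max(0, a+b−1)] → w = 0.00
R2 (z=5.2): near=0.59 → w = 0.59
R3 (z=-8.2): moderate=0.29 → w = 0.29
Weighted average = (0.00·-16.5 + 0.59·5.2 + 0.29·-8.2) / (0.00 + 0.59 + 0.29)
  = 0.6900 / 0.8800 = 0.784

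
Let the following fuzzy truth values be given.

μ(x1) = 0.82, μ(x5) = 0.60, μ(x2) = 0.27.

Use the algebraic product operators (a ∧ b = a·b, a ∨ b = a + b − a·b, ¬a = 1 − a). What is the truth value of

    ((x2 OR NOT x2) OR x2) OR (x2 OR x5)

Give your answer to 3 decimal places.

0.958

NOT x2 = 1 − 0.2700 = 0.7300
x2 OR NOT x2 = a + b − a·b on (0.2700, 0.7300) = 0.8029
(x2 OR NOT x2) OR x2 = a + b − a·b on (0.8029, 0.2700) = 0.8561
x2 OR x5 = a + b − a·b on (0.2700, 0.6000) = 0.7080
((x2 OR NOT x2) OR x2) OR (x2 OR x5) = a + b − a·b on (0.8561, 0.7080) = 0.9580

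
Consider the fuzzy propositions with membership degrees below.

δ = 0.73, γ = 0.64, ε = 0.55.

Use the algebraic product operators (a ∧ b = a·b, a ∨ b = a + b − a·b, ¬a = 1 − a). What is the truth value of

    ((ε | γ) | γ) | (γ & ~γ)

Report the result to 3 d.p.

ε | γ = a + b − a·b on (0.5500, 0.6400) = 0.8380
(ε | γ) | γ = a + b − a·b on (0.8380, 0.6400) = 0.9417
~γ = 1 − 0.6400 = 0.3600
γ & ~γ = a·b on (0.6400, 0.3600) = 0.2304
((ε | γ) | γ) | (γ & ~γ) = a + b − a·b on (0.9417, 0.2304) = 0.9551

0.955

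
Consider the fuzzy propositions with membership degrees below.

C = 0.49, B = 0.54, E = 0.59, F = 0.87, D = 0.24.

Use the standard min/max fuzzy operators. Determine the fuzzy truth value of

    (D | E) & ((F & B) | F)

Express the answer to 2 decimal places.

0.59

D | E = max(a, b) on (0.24, 0.59) = 0.59
F & B = min(a, b) on (0.87, 0.54) = 0.54
(F & B) | F = max(a, b) on (0.54, 0.87) = 0.87
(D | E) & ((F & B) | F) = min(a, b) on (0.59, 0.87) = 0.59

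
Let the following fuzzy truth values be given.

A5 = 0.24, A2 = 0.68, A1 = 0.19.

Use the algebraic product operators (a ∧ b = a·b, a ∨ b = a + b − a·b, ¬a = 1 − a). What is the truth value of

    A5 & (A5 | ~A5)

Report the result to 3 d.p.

0.196

~A5 = 1 − 0.2400 = 0.7600
A5 | ~A5 = a + b − a·b on (0.2400, 0.7600) = 0.8176
A5 & (A5 | ~A5) = a·b on (0.2400, 0.8176) = 0.1962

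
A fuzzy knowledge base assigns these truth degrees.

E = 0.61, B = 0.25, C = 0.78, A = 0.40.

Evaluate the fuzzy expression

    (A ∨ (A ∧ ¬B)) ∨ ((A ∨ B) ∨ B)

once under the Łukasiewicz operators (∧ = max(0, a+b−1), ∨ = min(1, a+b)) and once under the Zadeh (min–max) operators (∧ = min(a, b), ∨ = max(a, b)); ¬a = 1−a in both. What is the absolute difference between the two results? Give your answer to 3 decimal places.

0.600

Under Łukasiewicz:
  ¬B = 1 − 0.25 = 0.75
  A ∧ ¬B = max(0, a+b−1) on (0.40, 0.75) = 0.15
  A ∨ (A ∧ ¬B) = min(1, a+b) on (0.40, 0.15) = 0.55
  A ∨ B = min(1, a+b) on (0.40, 0.25) = 0.65
  (A ∨ B) ∨ B = min(1, a+b) on (0.65, 0.25) = 0.90
  (A ∨ (A ∧ ¬B)) ∨ ((A ∨ B) ∨ B) = min(1, a+b) on (0.55, 0.90) = 1.00
  → value = 1.0000
Under Zadeh (min–max):
  ¬B = 1 − 0.25 = 0.75
  A ∧ ¬B = min(a, b) on (0.40, 0.75) = 0.40
  A ∨ (A ∧ ¬B) = max(a, b) on (0.40, 0.40) = 0.40
  A ∨ B = max(a, b) on (0.40, 0.25) = 0.40
  (A ∨ B) ∨ B = max(a, b) on (0.40, 0.25) = 0.40
  (A ∨ (A ∧ ¬B)) ∨ ((A ∨ B) ∨ B) = max(a, b) on (0.40, 0.40) = 0.40
  → value = 0.4000
|1.0000 − 0.4000| = 0.600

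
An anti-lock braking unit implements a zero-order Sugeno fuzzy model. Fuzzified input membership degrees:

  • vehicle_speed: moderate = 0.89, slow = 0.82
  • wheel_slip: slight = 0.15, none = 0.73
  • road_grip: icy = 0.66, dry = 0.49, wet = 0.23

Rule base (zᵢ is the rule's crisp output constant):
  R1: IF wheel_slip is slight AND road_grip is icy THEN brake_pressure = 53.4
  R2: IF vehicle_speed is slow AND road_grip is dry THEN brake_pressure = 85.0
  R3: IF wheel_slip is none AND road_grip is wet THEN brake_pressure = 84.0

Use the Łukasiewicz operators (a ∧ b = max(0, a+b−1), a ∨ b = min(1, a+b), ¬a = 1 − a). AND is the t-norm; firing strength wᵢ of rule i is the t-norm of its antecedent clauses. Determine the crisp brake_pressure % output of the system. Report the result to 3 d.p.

R1 (z=53.4): slight=0.15, icy=0.66; AND[max(0, a+b−1)] → w = 0.00
R2 (z=85.0): slow=0.82, dry=0.49; AND[max(0, a+b−1)] → w = 0.31
R3 (z=84.0): none=0.73, wet=0.23; AND[max(0, a+b−1)] → w = 0.00
Weighted average = (0.00·53.4 + 0.31·85.0 + 0.00·84.0) / (0.00 + 0.31 + 0.00)
  = 26.3500 / 0.3100 = 85.000

85.000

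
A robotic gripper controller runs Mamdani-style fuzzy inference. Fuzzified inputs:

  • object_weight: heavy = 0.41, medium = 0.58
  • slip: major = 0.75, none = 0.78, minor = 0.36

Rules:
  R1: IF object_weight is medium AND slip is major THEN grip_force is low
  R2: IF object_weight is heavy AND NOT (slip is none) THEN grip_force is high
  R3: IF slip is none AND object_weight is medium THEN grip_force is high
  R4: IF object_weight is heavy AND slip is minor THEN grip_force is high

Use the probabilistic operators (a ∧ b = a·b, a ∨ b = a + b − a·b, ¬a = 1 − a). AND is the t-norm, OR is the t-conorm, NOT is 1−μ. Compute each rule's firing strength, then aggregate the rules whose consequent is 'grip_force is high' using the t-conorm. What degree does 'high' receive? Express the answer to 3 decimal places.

R1: medium=0.58, major=0.75; AND[a·b] → w = 0.4350
R2: heavy=0.41, ¬none=1−0.78=0.22; AND[a·b] → w = 0.0902
R3: none=0.78, medium=0.58; AND[a·b] → w = 0.4524
R4: heavy=0.41, minor=0.36; AND[a·b] → w = 0.1476
Rules with consequent 'high': {R2, R3, R4} → strengths 0.0902, 0.4524, 0.1476
Aggregate via t-conorm [a + b − a·b]: 0.5753

0.575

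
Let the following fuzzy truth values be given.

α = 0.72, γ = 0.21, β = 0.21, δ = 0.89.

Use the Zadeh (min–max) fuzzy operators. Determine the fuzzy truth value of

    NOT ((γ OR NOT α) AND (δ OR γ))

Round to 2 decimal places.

0.72

NOT α = 1 − 0.72 = 0.28
γ OR NOT α = max(a, b) on (0.21, 0.28) = 0.28
δ OR γ = max(a, b) on (0.89, 0.21) = 0.89
(γ OR NOT α) AND (δ OR γ) = min(a, b) on (0.28, 0.89) = 0.28
NOT ((γ OR NOT α) AND (δ OR γ)) = 1 − 0.28 = 0.72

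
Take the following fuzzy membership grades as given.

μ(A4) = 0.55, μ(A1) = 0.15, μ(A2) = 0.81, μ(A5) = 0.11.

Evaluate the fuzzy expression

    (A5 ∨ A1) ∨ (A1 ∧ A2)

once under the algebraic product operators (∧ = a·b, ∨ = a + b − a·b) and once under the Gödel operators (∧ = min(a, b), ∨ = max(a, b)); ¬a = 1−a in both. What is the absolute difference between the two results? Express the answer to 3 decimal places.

Under algebraic product:
  A5 ∨ A1 = a + b − a·b on (0.1100, 0.1500) = 0.2435
  A1 ∧ A2 = a·b on (0.1500, 0.8100) = 0.1215
  (A5 ∨ A1) ∨ (A1 ∧ A2) = a + b − a·b on (0.2435, 0.1215) = 0.3354
  → value = 0.3354
Under Gödel:
  A5 ∨ A1 = max(a, b) on (0.11, 0.15) = 0.15
  A1 ∧ A2 = min(a, b) on (0.15, 0.81) = 0.15
  (A5 ∨ A1) ∨ (A1 ∧ A2) = max(a, b) on (0.15, 0.15) = 0.15
  → value = 0.1500
|0.3354 − 0.1500| = 0.185

0.185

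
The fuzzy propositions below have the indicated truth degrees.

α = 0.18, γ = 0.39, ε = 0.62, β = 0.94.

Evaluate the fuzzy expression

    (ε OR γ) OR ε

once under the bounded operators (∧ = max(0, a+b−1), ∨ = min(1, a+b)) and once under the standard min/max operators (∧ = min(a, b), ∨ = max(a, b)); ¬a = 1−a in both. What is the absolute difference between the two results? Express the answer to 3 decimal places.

0.380

Under bounded:
  ε OR γ = min(1, a+b) on (0.62, 0.39) = 1.00
  (ε OR γ) OR ε = min(1, a+b) on (1.00, 0.62) = 1.00
  → value = 1.0000
Under standard min/max:
  ε OR γ = max(a, b) on (0.62, 0.39) = 0.62
  (ε OR γ) OR ε = max(a, b) on (0.62, 0.62) = 0.62
  → value = 0.6200
|1.0000 − 0.6200| = 0.380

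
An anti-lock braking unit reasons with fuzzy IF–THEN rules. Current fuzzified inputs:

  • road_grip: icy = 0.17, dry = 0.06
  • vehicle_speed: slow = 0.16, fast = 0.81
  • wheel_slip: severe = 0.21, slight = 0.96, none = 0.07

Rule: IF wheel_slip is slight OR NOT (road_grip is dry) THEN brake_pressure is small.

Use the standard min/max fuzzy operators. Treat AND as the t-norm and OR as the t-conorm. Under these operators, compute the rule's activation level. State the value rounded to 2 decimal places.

firing strength: slight=0.96, ¬dry=1−0.06=0.94; OR[max(a, b)] → w = 0.96

0.96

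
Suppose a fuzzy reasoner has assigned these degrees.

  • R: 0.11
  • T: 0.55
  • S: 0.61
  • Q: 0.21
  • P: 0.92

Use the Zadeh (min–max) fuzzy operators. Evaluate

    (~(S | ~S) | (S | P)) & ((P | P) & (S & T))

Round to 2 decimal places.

~S = 1 − 0.61 = 0.39
S | ~S = max(a, b) on (0.61, 0.39) = 0.61
~(S | ~S) = 1 − 0.61 = 0.39
S | P = max(a, b) on (0.61, 0.92) = 0.92
~(S | ~S) | (S | P) = max(a, b) on (0.39, 0.92) = 0.92
P | P = max(a, b) on (0.92, 0.92) = 0.92
S & T = min(a, b) on (0.61, 0.55) = 0.55
(P | P) & (S & T) = min(a, b) on (0.92, 0.55) = 0.55
(~(S | ~S) | (S | P)) & ((P | P) & (S & T)) = min(a, b) on (0.92, 0.55) = 0.55

0.55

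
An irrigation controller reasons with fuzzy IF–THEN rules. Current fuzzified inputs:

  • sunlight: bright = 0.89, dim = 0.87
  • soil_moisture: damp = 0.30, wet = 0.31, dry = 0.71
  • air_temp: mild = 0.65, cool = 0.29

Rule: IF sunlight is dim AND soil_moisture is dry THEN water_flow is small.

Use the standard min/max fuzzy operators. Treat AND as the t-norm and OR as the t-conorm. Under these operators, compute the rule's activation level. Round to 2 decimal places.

0.71

firing strength: dim=0.87, dry=0.71; AND[min(a, b)] → w = 0.71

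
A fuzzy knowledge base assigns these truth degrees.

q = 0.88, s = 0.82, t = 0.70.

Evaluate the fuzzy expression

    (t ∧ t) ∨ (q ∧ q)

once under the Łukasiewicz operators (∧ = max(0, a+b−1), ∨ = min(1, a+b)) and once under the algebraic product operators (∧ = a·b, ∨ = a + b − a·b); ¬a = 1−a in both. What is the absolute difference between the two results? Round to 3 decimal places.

0.115

Under Łukasiewicz:
  t ∧ t = max(0, a+b−1) on (0.70, 0.70) = 0.40
  q ∧ q = max(0, a+b−1) on (0.88, 0.88) = 0.76
  (t ∧ t) ∨ (q ∧ q) = min(1, a+b) on (0.40, 0.76) = 1.00
  → value = 1.0000
Under algebraic product:
  t ∧ t = a·b on (0.7000, 0.7000) = 0.4900
  q ∧ q = a·b on (0.8800, 0.8800) = 0.7744
  (t ∧ t) ∨ (q ∧ q) = a + b − a·b on (0.4900, 0.7744) = 0.8849
  → value = 0.8849
|1.0000 − 0.8849| = 0.115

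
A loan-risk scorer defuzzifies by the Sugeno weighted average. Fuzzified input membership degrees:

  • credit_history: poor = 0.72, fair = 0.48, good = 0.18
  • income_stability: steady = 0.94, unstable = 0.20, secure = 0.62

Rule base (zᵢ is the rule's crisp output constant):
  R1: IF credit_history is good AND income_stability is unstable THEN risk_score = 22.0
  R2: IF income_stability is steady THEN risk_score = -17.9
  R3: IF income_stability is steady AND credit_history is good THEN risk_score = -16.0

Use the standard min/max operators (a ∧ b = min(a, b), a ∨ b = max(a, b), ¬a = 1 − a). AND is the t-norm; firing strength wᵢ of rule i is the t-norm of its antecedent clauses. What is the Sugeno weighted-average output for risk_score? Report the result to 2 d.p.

-12.11

R1 (z=22.0): good=0.18, unstable=0.20; AND[min(a, b)] → w = 0.18
R2 (z=-17.9): steady=0.94 → w = 0.94
R3 (z=-16.0): steady=0.94, good=0.18; AND[min(a, b)] → w = 0.18
Weighted average = (0.18·22.0 + 0.94·-17.9 + 0.18·-16.0) / (0.18 + 0.94 + 0.18)
  = -15.7460 / 1.3000 = -12.11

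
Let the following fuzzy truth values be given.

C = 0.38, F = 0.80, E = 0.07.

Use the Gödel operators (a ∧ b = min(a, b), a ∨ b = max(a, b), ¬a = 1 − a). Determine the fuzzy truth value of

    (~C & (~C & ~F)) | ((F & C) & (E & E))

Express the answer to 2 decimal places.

0.20

~C = 1 − 0.38 = 0.62
~C = 1 − 0.38 = 0.62
~F = 1 − 0.80 = 0.20
~C & ~F = min(a, b) on (0.62, 0.20) = 0.20
~C & (~C & ~F) = min(a, b) on (0.62, 0.20) = 0.20
F & C = min(a, b) on (0.80, 0.38) = 0.38
E & E = min(a, b) on (0.07, 0.07) = 0.07
(F & C) & (E & E) = min(a, b) on (0.38, 0.07) = 0.07
(~C & (~C & ~F)) | ((F & C) & (E & E)) = max(a, b) on (0.20, 0.07) = 0.20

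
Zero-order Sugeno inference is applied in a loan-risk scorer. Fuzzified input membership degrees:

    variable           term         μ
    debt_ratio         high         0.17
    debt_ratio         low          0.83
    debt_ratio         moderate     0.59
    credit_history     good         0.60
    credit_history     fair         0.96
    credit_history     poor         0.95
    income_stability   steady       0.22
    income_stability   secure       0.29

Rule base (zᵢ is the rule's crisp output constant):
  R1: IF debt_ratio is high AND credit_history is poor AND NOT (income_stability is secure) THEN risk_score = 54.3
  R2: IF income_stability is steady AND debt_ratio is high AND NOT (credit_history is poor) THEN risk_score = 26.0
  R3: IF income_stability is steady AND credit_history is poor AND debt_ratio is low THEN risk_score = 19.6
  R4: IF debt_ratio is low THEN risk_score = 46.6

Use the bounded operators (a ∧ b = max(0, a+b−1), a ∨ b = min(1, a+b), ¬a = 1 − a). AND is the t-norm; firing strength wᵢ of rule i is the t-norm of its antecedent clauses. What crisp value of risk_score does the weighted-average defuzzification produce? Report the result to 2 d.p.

R1 (z=54.3): high=0.17, poor=0.95, ¬secure=1−0.29=0.71; AND[max(0, a+b−1)] → w = 0.00
R2 (z=26.0): steady=0.22, high=0.17, ¬poor=1−0.95=0.05; AND[max(0, a+b−1)] → w = 0.00
R3 (z=19.6): steady=0.22, poor=0.95, low=0.83; AND[max(0, a+b−1)] → w = 0.00
R4 (z=46.6): low=0.83 → w = 0.83
Weighted average = (0.00·54.3 + 0.00·26.0 + 0.00·19.6 + 0.83·46.6) / (0.00 + 0.00 + 0.00 + 0.83)
  = 38.6780 / 0.8300 = 46.60

46.60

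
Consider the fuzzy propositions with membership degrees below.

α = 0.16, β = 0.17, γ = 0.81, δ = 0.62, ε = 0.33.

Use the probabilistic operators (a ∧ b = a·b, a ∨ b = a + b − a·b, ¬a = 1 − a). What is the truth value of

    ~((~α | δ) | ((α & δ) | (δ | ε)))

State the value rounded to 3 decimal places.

~α = 1 − 0.1600 = 0.8400
~α | δ = a + b − a·b on (0.8400, 0.6200) = 0.9392
α & δ = a·b on (0.1600, 0.6200) = 0.0992
δ | ε = a + b − a·b on (0.6200, 0.3300) = 0.7454
(α & δ) | (δ | ε) = a + b − a·b on (0.0992, 0.7454) = 0.7707
(~α | δ) | ((α & δ) | (δ | ε)) = a + b − a·b on (0.9392, 0.7707) = 0.9861
~((~α | δ) | ((α & δ) | (δ | ε))) = 1 − 0.9861 = 0.0139

0.014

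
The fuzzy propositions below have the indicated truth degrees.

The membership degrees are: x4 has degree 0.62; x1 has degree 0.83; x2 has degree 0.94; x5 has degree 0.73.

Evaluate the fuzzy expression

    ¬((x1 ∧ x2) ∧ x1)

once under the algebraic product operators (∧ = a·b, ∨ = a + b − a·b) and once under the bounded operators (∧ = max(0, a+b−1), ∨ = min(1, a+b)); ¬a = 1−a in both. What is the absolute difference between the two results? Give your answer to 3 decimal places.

0.048

Under algebraic product:
  x1 ∧ x2 = a·b on (0.8300, 0.9400) = 0.7802
  (x1 ∧ x2) ∧ x1 = a·b on (0.7802, 0.8300) = 0.6476
  ¬((x1 ∧ x2) ∧ x1) = 1 − 0.6476 = 0.3524
  → value = 0.3524
Under bounded:
  x1 ∧ x2 = max(0, a+b−1) on (0.83, 0.94) = 0.77
  (x1 ∧ x2) ∧ x1 = max(0, a+b−1) on (0.77, 0.83) = 0.60
  ¬((x1 ∧ x2) ∧ x1) = 1 − 0.60 = 0.40
  → value = 0.4000
|0.3524 − 0.4000| = 0.048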